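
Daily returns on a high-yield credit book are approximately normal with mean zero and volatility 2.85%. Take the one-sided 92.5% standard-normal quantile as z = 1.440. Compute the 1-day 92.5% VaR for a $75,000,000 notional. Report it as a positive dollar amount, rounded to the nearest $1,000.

$3,078,000

VaR = z·σ = 1.440 × 2.85% = 4.104%.
On $75,000,000: 0.04104 × $75,000,000 = $3,078,000.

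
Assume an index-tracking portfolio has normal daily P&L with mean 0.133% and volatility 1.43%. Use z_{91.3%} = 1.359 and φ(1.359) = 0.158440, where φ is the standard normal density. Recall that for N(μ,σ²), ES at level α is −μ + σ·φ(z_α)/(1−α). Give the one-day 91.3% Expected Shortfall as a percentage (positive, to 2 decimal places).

Tail multiplier: φ(z)/(1−α) = 0.158440 / 0.087 = 1.821.
ES = −(0.133%) + 1.43% × 1.821 = 2.471%.

2.47%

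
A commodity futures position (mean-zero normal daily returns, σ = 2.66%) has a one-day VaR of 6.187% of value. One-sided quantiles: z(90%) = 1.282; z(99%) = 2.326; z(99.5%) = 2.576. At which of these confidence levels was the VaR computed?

Implied z = VaR/σ = 6.187 / 2.66 = 2.326.
This matches z(99%) = 2.326.

99%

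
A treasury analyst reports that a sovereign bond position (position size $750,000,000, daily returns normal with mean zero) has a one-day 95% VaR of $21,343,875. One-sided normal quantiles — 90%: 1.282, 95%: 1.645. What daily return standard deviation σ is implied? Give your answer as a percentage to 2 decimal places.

VaR as a fraction: $21,343,875 / $750,000,000 = 2.846%.
σ = VaR / z = 2.846% / 1.645 = 1.730%.

1.73%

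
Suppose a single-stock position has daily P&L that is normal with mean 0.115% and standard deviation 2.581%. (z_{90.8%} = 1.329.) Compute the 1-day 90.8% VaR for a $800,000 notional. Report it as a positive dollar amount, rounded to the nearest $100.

$26,500

VaR = −μ + z·σ = −(0.115%) + 1.329 × 2.581% = 3.315%.
On $800,000: 0.03315 × $800,000 = $26,520.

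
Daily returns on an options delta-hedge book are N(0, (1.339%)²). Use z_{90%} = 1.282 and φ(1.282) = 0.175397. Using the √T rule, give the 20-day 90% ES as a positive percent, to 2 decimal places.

10.50%

σ_{20d} = 1.339% × √20 = 5.988%.
ES multiplier = φ(z)/(1−α) = 0.175397/0.1 = 1.754.
ES = 5.988% × 1.754 = 10.503%.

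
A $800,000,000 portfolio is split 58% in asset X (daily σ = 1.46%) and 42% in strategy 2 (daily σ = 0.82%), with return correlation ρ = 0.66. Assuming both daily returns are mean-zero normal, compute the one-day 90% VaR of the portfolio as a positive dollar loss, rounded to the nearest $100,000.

$11,300,000

σ_p² = 0.58²·1.46² + 0.42²·0.82² + 2·0.66·0.58·0.42·1.46·0.82 = 1.2206 (%²).
σ_p = √1.2206 = 1.105%.
At 90%, z = 1.282.
VaR = 1.282 × 1.105% = 1.417%; on $800,000,000 that is $11,336,000.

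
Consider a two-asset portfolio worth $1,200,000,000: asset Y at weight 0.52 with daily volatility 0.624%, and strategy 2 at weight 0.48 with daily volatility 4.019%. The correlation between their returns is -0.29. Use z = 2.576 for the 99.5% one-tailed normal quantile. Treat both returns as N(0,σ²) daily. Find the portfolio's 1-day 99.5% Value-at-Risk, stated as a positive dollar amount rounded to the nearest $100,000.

σ_p² = 0.52²·0.624² + 0.48²·4.019² + 2·-0.29·0.52·0.48·0.624·4.019 = 3.4637 (%²).
σ_p = √3.4637 = 1.861%.
VaR = 2.576 × 1.861% = 4.794%; on $1,200,000,000 that is $57,528,000.

$57,500,000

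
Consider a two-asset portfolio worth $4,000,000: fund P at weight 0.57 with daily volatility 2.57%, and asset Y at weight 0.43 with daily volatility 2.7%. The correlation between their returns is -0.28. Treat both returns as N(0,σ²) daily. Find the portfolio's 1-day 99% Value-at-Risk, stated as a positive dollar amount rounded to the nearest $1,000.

σ_p² = 0.57²·2.57² + 0.43²·2.7² + 2·-0.28·0.57·0.43·2.57·2.7 = 2.5414 (%²).
σ_p = √2.5414 = 1.594%.
At 99%, z = 2.326.
VaR = 2.326 × 1.594% = 3.708%; on $4,000,000 that is $148,320.

$148,000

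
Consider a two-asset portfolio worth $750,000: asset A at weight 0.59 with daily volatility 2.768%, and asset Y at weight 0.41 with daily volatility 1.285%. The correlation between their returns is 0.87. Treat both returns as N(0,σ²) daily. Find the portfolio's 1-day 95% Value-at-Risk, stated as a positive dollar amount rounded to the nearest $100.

$26,000

σ_p² = 0.59²·2.768² + 0.41²·1.285² + 2·0.87·0.59·0.41·2.768·1.285 = 4.4418 (%²).
σ_p = √4.4418 = 2.108%.
At 95%, z = 1.645.
VaR = 1.645 × 2.108% = 3.468%; on $750,000 that is $26,010.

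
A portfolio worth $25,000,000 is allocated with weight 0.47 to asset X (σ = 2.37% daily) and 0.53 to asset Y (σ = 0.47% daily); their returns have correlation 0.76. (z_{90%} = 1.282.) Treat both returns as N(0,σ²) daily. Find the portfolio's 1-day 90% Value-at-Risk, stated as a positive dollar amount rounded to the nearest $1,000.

$421,000

σ_p² = 0.47²·2.37² + 0.53²·0.47² + 2·0.76·0.47·0.53·2.37·0.47 = 1.7246 (%²).
σ_p = √1.7246 = 1.313%.
VaR = 1.282 × 1.313% = 1.683%; on $25,000,000 that is $420,750.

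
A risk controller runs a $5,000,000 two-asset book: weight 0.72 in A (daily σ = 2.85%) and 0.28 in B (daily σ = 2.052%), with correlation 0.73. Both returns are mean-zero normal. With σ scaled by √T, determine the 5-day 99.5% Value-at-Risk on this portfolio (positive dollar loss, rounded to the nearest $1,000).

$721,000

σ_p = √(0.72²·2.85² + 0.28²·2.052² + 2·0.73·0.72·0.28·2.85·2.052) = 2.502%.
σ_{5d} = 2.502% × √5 = 5.595%.
z(99.5%) = 2.576.
VaR = 2.576 × 5.595% = 14.413%; on $5,000,000 that is $720,650.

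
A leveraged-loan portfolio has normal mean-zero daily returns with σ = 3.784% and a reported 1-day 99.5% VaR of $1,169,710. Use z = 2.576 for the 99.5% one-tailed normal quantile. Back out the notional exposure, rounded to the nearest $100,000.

$12,000,000

VaR as a fraction of value: z·σ = 2.576 × 3.784% = 9.74758%.
Position = $1,169,710 / 0.0974758 = $11,999,999.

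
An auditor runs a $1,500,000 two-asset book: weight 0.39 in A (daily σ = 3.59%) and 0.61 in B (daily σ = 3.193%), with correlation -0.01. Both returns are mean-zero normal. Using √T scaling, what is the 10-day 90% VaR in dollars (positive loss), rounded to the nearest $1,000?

$145,000

σ_p = √(0.39²·3.59² + 0.61²·3.193² + 2·-0.01·0.39·0.61·3.59·3.193) = 2.387%.
σ_{10d} = 2.387% × √10 = 7.548%.
z(90%) = 1.282.
VaR = 1.282 × 7.548% = 9.677%; on $1,500,000 that is $145,155.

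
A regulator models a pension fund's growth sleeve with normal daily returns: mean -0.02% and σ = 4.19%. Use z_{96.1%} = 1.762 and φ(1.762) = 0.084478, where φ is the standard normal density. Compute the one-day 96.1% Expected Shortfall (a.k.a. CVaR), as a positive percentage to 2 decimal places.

Tail multiplier: φ(z)/(1−α) = 0.084478 / 0.039 = 2.166.
ES = −(-0.02%) + 4.19% × 2.166 = 9.096%.

9.10%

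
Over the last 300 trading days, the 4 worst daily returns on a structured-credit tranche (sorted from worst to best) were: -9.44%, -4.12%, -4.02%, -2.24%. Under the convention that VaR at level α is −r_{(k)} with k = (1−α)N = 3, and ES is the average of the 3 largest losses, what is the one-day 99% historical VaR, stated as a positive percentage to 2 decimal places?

k = 3; the 3rd lowest return is -4.02%, so VaR = 4.02%.

4.02%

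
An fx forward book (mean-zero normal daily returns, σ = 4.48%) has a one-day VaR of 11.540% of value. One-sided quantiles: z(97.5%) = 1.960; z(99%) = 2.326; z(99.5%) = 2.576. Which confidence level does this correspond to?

99.5%

Implied z = VaR/σ = 11.540 / 4.48 = 2.576.
This matches z(99.5%) = 2.576.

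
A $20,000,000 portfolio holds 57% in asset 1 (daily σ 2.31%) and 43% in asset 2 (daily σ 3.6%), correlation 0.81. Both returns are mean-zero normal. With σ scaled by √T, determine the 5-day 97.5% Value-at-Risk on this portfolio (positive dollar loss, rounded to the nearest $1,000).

σ_p = √(0.57²·2.31² + 0.43²·3.6² + 2·0.81·0.57·0.43·2.31·3.6) = 2.726%.
σ_{5d} = 2.726% × √5 = 6.096%.
z(97.5%) = 1.960.
VaR = 1.960 × 6.096% = 11.948%; on $20,000,000 that is $2,389,600.

$2,390,000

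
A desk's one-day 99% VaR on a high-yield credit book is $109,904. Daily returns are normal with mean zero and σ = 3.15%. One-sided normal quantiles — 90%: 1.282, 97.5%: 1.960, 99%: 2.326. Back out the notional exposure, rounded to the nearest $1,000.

VaR as a fraction of value: z·σ = 2.326 × 3.15% = 7.3269%.
Position = $109,904 / 0.073269 = $1,500,007.

$1,500,000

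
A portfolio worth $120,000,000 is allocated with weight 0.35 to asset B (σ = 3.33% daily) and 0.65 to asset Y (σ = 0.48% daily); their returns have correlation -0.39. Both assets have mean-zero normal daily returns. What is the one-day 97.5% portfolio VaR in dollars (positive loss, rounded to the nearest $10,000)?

$2,550,000

σ_p² = 0.35²·3.33² + 0.65²·0.48² + 2·-0.39·0.35·0.65·3.33·0.48 = 1.1721 (%²).
σ_p = √1.1721 = 1.083%.
At 97.5%, z = 1.960.
VaR = 1.960 × 1.083% = 2.123%; on $120,000,000 that is $2,547,600.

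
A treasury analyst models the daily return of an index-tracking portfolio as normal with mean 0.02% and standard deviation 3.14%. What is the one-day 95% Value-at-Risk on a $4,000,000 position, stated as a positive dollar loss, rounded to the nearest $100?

At 95% one-sided, z = 1.645.
VaR = −μ + z·σ = −(0.02%) + 1.645 × 3.14% = 5.145%.
On $4,000,000: 0.05145 × $4,000,000 = $205,800.

$205,800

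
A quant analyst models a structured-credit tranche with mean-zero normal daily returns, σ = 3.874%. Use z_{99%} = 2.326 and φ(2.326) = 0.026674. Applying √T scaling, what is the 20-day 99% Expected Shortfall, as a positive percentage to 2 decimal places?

σ_{20d} = 3.874% × √20 = 17.325%.
ES multiplier = φ(z)/(1−α) = 0.026674/0.01 = 2.667.
ES = 17.325% × 2.667 = 46.206%.

46.21%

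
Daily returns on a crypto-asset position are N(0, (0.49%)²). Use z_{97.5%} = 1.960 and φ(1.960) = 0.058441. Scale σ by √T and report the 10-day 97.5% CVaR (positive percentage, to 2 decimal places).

σ_{10d} = 0.49% × √10 = 1.550%.
ES multiplier = φ(z)/(1−α) = 0.058441/0.025 = 2.338.
ES = 1.550% × 2.338 = 3.624%.

3.62%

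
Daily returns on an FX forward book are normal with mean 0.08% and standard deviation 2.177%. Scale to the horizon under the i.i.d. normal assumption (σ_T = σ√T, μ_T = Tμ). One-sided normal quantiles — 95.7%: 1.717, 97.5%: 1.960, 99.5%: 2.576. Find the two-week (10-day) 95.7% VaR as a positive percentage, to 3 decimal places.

σ_{10d} = 2.177% × √10 = 6.884%; μ_{10d} = 10 × 0.08% = 0.800%.
VaR = −(0.800%) + 1.717 × 6.884% = 11.020%.

11.020%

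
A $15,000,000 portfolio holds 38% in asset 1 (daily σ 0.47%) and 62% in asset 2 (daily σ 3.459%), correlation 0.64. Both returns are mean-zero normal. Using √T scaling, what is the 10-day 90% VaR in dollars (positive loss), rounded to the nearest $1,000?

σ_p = √(0.38²·0.47² + 0.62²·3.459² + 2·0.64·0.38·0.62·0.47·3.459) = 2.263%.
σ_{10d} = 2.263% × √10 = 7.156%.
z(90%) = 1.282.
VaR = 1.282 × 7.156% = 9.174%; on $15,000,000 that is $1,376,100.

$1,376,000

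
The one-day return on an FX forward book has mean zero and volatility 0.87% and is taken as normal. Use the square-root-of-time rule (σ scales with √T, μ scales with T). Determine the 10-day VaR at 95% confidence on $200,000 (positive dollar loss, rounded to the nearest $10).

At 95%, z = 1.645.
σ_{10d} = 0.87% × √10 = 2.751%.
VaR = 1.645 × 2.751% = 4.525%.
On $200,000: 0.04525 × $200,000 = $9,050.

$9,050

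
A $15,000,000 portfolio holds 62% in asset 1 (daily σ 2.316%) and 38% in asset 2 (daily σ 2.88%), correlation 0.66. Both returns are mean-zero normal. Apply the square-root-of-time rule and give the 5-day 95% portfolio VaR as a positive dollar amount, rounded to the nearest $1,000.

σ_p = √(0.62²·2.316² + 0.38²·2.88² + 2·0.66·0.62·0.38·2.316·2.88) = 2.310%.
σ_{5d} = 2.310% × √5 = 5.165%.
z(95%) = 1.645.
VaR = 1.645 × 5.165% = 8.496%; on $15,000,000 that is $1,274,400.

$1,274,000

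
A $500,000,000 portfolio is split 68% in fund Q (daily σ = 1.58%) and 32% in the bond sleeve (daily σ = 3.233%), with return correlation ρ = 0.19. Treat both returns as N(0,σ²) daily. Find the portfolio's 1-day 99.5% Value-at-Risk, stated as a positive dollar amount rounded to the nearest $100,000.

σ_p² = 0.68²·1.58² + 0.32²·3.233² + 2·0.19·0.68·0.32·1.58·3.233 = 2.6470 (%²).
σ_p = √2.6470 = 1.627%.
At 99.5%, z = 2.576.
VaR = 2.576 × 1.627% = 4.191%; on $500,000,000 that is $20,955,000.

$21,000,000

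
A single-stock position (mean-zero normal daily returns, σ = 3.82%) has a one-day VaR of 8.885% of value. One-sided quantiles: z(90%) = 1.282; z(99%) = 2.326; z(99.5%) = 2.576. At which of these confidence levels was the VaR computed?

99%

Implied z = VaR/σ = 8.885 / 3.82 = 2.326.
This matches z(99%) = 2.326.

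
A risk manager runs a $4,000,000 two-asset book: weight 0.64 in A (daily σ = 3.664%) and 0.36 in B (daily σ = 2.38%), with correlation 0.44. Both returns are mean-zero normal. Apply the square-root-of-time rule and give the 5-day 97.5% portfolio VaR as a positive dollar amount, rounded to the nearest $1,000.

σ_p = √(0.64²·3.664² + 0.36²·2.38² + 2·0.44·0.64·0.36·3.664·2.38) = 2.829%.
σ_{5d} = 2.829% × √5 = 6.326%.
z(97.5%) = 1.960.
VaR = 1.960 × 6.326% = 12.399%; on $4,000,000 that is $495,960.

$496,000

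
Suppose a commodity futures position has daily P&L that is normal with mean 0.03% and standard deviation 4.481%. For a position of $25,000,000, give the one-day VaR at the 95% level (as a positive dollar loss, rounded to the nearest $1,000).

At 95% one-sided, z = 1.645.
VaR = −μ + z·σ = −(0.03%) + 1.645 × 4.481% = 7.341%.
On $25,000,000: 0.07341 × $25,000,000 = $1,835,250.

$1,835,000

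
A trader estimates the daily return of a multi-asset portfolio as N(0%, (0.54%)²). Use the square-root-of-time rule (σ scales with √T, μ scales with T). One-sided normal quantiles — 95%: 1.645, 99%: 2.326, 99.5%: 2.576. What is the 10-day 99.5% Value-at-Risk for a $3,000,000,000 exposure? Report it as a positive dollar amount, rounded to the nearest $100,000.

σ_{10d} = 0.54% × √10 = 1.708%.
VaR = 2.576 × 1.708% = 4.400%.
On $3,000,000,000: 0.04400 × $3,000,000,000 = $132,000,000.

$132,000,000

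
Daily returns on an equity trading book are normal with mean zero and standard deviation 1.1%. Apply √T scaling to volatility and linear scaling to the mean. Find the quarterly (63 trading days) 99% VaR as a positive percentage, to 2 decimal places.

20.31%

At 99%, z = 2.326.
σ_{63d} = 1.1% × √63 = 8.731%.
VaR = 2.326 × 8.731% = 20.308%.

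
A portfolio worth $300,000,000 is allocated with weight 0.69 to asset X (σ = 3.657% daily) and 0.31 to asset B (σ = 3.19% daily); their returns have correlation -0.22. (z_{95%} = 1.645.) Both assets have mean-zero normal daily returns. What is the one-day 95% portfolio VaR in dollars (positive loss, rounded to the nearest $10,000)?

$12,330,000

σ_p² = 0.69²·3.657² + 0.31²·3.19² + 2·-0.22·0.69·0.31·3.657·3.19 = 6.2472 (%²).
σ_p = √6.2472 = 2.499%.
VaR = 1.645 × 2.499% = 4.111%; on $300,000,000 that is $12,333,000.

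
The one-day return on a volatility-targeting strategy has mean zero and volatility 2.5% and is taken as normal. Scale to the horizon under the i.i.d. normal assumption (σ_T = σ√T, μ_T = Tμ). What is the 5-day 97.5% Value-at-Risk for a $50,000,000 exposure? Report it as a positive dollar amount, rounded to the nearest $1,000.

$5,478,000

At 97.5%, z = 1.960.
σ_{5d} = 2.5% × √5 = 5.590%.
VaR = 1.960 × 5.590% = 10.956%.
On $50,000,000: 0.10956 × $50,000,000 = $5,478,000.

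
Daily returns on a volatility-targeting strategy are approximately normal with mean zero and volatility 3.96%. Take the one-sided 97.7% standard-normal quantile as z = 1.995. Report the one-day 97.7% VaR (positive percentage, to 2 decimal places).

VaR = z·σ = 1.995 × 3.96% = 7.900%.

7.90%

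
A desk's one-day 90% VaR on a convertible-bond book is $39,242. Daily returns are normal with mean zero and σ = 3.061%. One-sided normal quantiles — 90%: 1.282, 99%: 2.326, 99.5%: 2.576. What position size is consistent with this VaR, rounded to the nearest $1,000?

$1,000,000

VaR as a fraction of value: z·σ = 1.282 × 3.061% = 3.9242%.
Position = $39,242 / 0.039242 = $999,999.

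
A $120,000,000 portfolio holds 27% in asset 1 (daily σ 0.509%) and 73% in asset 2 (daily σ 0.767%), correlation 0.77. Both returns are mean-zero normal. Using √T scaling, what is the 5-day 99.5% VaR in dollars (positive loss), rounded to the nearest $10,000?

σ_p = √(0.27²·0.509² + 0.73²·0.767² + 2·0.77·0.27·0.73·0.509·0.767) = 0.671%.
σ_{5d} = 0.671% × √5 = 1.500%.
z(99.5%) = 2.576.
VaR = 2.576 × 1.500% = 3.864%; on $120,000,000 that is $4,636,800.

$4,640,000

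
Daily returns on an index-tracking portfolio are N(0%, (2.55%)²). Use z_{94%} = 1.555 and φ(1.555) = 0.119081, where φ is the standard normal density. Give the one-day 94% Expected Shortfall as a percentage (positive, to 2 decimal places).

Tail multiplier: φ(z)/(1−α) = 0.119081 / 0.06 = 1.985.
ES = 2.55% × 1.985 = 5.062%.

5.06%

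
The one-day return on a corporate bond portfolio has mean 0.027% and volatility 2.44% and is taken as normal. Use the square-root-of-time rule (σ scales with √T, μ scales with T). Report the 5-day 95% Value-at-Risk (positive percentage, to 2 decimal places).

At 95%, z = 1.645.
σ_{5d} = 2.44% × √5 = 5.456%; μ_{5d} = 5 × 0.027% = 0.135%.
VaR = −(0.135%) + 1.645 × 5.456% = 8.840%.

8.84%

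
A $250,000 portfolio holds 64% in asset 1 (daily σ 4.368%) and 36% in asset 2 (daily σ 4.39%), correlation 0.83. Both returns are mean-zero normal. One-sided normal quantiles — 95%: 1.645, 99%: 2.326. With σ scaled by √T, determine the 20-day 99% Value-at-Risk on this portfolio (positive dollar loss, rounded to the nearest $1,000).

$109,000

σ_p = √(0.64²·4.368² + 0.36²·4.39² + 2·0.83·0.64·0.36·4.368·4.39) = 4.201%.
σ_{20d} = 4.201% × √20 = 18.787%.
VaR = 2.326 × 18.787% = 43.699%; on $250,000 that is $109,248.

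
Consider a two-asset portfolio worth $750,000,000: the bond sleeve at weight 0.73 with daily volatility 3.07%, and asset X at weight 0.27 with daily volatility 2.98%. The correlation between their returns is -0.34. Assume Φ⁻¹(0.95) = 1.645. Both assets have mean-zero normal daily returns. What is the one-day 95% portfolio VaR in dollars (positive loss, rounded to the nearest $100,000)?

$26,000,000

σ_p² = 0.73²·3.07² + 0.27²·2.98² + 2·-0.34·0.73·0.27·3.07·2.98 = 4.4437 (%²).
σ_p = √4.4437 = 2.108%.
VaR = 1.645 × 2.108% = 3.468%; on $750,000,000 that is $26,010,000.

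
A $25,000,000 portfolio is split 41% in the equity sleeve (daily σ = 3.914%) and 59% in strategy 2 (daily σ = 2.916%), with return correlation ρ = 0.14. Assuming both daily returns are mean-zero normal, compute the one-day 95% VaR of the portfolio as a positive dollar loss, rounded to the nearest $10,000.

$1,030,000

σ_p² = 0.41²·3.914² + 0.59²·2.916² + 2·0.14·0.41·0.59·3.914·2.916 = 6.3081 (%²).
σ_p = √6.3081 = 2.512%.
At 95%, z = 1.645.
VaR = 1.645 × 2.512% = 4.132%; on $25,000,000 that is $1,033,000.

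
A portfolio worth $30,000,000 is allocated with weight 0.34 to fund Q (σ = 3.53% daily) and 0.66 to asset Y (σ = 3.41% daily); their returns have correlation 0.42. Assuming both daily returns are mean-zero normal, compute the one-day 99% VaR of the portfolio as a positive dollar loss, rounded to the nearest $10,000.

$2,070,000

σ_p² = 0.34²·3.53² + 0.66²·3.41² + 2·0.42·0.34·0.66·3.53·3.41 = 8.7747 (%²).
σ_p = √8.7747 = 2.962%.
At 99%, z = 2.326.
VaR = 2.326 × 2.962% = 6.890%; on $30,000,000 that is $2,067,000.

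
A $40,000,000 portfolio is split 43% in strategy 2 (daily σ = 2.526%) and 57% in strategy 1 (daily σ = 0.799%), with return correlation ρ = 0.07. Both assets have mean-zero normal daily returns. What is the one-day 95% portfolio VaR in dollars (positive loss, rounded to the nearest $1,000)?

σ_p² = 0.43²·2.526² + 0.57²·0.799² + 2·0.07·0.43·0.57·2.526·0.799 = 1.4565 (%²).
σ_p = √1.4565 = 1.207%.
At 95%, z = 1.645.
VaR = 1.645 × 1.207% = 1.986%; on $40,000,000 that is $794,400.

$794,000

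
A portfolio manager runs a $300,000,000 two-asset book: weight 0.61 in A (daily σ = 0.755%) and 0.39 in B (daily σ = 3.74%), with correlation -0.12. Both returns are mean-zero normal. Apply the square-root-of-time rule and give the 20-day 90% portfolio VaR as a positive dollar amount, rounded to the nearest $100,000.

$25,400,000

σ_p = √(0.61²·0.755² + 0.39²·3.74² + 2·-0.12·0.61·0.39·0.755·3.74) = 1.476%.
σ_{20d} = 1.476% × √20 = 6.601%.
z(90%) = 1.282.
VaR = 1.282 × 6.601% = 8.462%; on $300,000,000 that is $25,386,000.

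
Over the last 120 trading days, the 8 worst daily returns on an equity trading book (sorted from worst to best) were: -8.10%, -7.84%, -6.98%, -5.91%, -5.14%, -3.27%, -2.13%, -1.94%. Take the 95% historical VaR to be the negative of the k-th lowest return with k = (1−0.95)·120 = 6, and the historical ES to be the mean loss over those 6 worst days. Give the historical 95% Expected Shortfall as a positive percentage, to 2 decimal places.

6.21%

The 6 worst returns sum to -37.24%.
ES = −(-37.24%) / 6 = 6.2066…% ≈ 6.21%.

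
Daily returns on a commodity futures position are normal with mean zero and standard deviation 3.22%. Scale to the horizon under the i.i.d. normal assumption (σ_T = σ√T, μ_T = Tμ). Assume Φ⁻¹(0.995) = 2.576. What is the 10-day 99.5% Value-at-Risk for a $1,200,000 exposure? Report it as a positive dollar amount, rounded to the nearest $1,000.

$315,000

σ_{10d} = 3.22% × √10 = 10.183%.
VaR = 2.576 × 10.183% = 26.231%.
On $1,200,000: 0.26231 × $1,200,000 = $314,772.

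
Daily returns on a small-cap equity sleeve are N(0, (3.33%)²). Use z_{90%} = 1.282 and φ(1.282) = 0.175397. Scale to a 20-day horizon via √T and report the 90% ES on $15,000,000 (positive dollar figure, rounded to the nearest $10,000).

$3,920,000

σ_{20d} = 3.33% × √20 = 14.892%.
ES multiplier = φ(z)/(1−α) = 0.175397/0.1 = 1.754.
ES = 14.892% × 1.754 = 26.121%; on $15,000,000: $3,918,150.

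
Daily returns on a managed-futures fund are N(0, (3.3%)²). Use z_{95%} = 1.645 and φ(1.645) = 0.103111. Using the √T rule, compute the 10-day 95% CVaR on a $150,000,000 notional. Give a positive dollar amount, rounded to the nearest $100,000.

σ_{10d} = 3.3% × √10 = 10.436%.
ES multiplier = φ(z)/(1−α) = 0.103111/0.05 = 2.062.
ES = 10.436% × 2.062 = 21.519%; on $150,000,000: $32,278,500.

$32,300,000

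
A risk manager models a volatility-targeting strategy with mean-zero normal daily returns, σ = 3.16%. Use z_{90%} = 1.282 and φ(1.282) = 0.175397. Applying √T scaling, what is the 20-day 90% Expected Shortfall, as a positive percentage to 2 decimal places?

σ_{20d} = 3.16% × √20 = 14.132%.
ES multiplier = φ(z)/(1−α) = 0.175397/0.1 = 1.754.
ES = 14.132% × 1.754 = 24.788%.

24.79%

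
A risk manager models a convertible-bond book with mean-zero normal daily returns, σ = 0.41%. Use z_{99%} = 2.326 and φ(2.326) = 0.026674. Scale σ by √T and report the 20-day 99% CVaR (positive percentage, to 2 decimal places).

σ_{20d} = 0.41% × √20 = 1.834%.
ES multiplier = φ(z)/(1−α) = 0.026674/0.01 = 2.667.
ES = 1.834% × 2.667 = 4.891%.

4.89%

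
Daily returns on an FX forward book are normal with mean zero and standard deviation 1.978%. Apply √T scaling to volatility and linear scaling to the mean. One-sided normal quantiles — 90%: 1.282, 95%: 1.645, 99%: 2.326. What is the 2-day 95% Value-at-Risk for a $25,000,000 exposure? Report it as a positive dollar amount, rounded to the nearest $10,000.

$1,150,000

σ_{2d} = 1.978% × √2 = 2.797%.
VaR = 1.645 × 2.797% = 4.601%.
On $25,000,000: 0.04601 × $25,000,000 = $1,150,250.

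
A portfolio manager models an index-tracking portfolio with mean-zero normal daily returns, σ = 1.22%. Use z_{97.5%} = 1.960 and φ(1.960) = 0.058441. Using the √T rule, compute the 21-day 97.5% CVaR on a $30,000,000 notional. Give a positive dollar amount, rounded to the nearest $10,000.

σ_{21d} = 1.22% × √21 = 5.591%.
ES multiplier = φ(z)/(1−α) = 0.058441/0.025 = 2.338.
ES = 5.591% × 2.338 = 13.072%; on $30,000,000: $3,921,600.

$3,920,000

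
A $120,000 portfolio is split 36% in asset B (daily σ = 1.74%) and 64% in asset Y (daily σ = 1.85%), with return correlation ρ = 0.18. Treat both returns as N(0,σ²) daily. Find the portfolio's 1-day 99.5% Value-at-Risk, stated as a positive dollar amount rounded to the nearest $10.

$4,440

σ_p² = 0.36²·1.74² + 0.64²·1.85² + 2·0.18·0.36·0.64·1.74·1.85 = 2.0612 (%²).
σ_p = √2.0612 = 1.436%.
At 99.5%, z = 2.576.
VaR = 2.576 × 1.436% = 3.699%; on $120,000 that is $4,439.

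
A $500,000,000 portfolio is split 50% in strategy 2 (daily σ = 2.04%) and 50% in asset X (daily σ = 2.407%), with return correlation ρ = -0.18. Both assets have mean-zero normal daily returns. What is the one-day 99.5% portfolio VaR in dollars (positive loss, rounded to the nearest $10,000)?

σ_p² = 0.5²·2.04² + 0.5²·2.407² + 2·-0.18·0.5·0.5·2.04·2.407 = 2.0469 (%²).
σ_p = √2.0469 = 1.431%.
At 99.5%, z = 2.576.
VaR = 2.576 × 1.431% = 3.686%; on $500,000,000 that is $18,430,000.

$18,430,000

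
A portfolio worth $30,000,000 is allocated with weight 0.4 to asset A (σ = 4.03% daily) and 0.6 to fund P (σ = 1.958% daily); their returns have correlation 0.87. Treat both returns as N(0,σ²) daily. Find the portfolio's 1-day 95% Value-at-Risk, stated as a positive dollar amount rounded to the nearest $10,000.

$1,330,000

σ_p² = 0.4²·4.03² + 0.6²·1.958² + 2·0.87·0.4·0.6·4.03·1.958 = 7.2739 (%²).
σ_p = √7.2739 = 2.697%.
At 95%, z = 1.645.
VaR = 1.645 × 2.697% = 4.437%; on $30,000,000 that is $1,331,100.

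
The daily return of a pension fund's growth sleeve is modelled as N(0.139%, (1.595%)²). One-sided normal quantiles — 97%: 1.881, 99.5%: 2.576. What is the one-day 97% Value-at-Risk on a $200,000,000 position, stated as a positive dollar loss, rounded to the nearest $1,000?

VaR = −μ + z·σ = −(0.139%) + 1.881 × 1.595% = 2.861%.
On $200,000,000: 0.02861 × $200,000,000 = $5,722,000.

$5,722,000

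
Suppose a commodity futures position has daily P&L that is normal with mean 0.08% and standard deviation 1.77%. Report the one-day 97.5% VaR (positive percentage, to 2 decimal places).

3.39%

At 97.5% one-sided, z = 1.960.
VaR = −μ + z·σ = −(0.08%) + 1.960 × 1.77% = 3.389%.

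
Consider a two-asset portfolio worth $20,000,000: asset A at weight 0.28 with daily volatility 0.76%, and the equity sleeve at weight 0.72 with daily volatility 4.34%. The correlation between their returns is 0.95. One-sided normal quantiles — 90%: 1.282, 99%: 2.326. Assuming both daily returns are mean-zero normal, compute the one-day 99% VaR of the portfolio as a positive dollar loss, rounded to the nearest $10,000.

σ_p² = 0.28²·0.76² + 0.72²·4.34² + 2·0.95·0.28·0.72·0.76·4.34 = 11.0731 (%²).
σ_p = √11.0731 = 3.328%.
VaR = 2.326 × 3.328% = 7.741%; on $20,000,000 that is $1,548,200.

$1,550,000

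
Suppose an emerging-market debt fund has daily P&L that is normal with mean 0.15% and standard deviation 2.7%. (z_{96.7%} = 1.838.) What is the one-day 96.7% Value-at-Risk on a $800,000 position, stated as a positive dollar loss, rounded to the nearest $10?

$38,500

VaR = −μ + z·σ = −(0.15%) + 1.838 × 2.7% = 4.813%.
On $800,000: 0.04813 × $800,000 = $38,504.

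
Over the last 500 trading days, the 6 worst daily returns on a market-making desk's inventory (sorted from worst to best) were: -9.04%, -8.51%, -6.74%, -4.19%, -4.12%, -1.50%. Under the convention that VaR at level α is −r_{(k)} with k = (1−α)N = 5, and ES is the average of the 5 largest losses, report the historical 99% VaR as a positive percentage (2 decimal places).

k = 5; the 5th lowest return is -4.12%, so VaR = 4.12%.

4.12%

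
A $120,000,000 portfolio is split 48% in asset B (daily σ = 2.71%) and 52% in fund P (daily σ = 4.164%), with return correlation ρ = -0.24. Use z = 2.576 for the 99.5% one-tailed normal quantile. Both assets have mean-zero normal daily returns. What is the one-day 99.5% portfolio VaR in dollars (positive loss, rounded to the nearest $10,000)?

σ_p² = 0.48²·2.71² + 0.52²·4.164² + 2·-0.24·0.48·0.52·2.71·4.164 = 5.0286 (%²).
σ_p = √5.0286 = 2.242%.
VaR = 2.576 × 2.242% = 5.775%; on $120,000,000 that is $6,930,000.

$6,930,000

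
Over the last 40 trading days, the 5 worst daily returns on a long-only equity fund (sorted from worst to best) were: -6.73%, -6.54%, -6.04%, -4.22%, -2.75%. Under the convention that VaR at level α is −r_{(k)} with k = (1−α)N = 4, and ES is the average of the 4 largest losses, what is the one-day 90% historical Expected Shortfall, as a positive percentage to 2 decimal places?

The 4 worst returns sum to -23.53%.
ES = −(-23.53%) / 4 = 5.8825% ≈ 5.88%.

5.88%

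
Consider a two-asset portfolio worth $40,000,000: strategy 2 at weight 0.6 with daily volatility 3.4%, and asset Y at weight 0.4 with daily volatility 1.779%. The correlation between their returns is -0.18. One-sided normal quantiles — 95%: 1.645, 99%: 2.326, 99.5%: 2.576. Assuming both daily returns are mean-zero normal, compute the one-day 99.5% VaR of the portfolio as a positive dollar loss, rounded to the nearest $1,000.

σ_p² = 0.6²·3.4² + 0.4²·1.779² + 2·-0.18·0.6·0.4·3.4·1.779 = 4.1454 (%²).
σ_p = √4.1454 = 2.036%.
VaR = 2.576 × 2.036% = 5.245%; on $40,000,000 that is $2,098,000.

$2,098,000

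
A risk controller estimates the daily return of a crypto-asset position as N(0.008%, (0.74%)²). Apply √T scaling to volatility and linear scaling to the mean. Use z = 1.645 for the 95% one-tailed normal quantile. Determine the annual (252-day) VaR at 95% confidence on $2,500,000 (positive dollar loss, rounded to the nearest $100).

σ_{252d} = 0.74% × √252 = 11.747%; μ_{252d} = 252 × 0.008% = 2.016%.
VaR = −(2.016%) + 1.645 × 11.747% = 17.308%.
On $2,500,000: 0.17308 × $2,500,000 = $432,700.

$432,700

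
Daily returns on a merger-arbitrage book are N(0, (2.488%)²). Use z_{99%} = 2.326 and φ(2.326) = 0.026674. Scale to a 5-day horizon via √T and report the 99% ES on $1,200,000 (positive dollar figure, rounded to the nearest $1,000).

σ_{5d} = 2.488% × √5 = 5.563%.
ES multiplier = φ(z)/(1−α) = 0.026674/0.01 = 2.667.
ES = 5.563% × 2.667 = 14.837%; on $1,200,000: $178,044.

$178,000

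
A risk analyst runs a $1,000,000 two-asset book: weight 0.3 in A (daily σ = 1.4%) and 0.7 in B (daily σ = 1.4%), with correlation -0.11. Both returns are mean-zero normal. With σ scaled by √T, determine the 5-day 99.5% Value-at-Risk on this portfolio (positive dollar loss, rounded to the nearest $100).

σ_p = √(0.3²·1.4² + 0.7²·1.4² + 2·-0.11·0.3·0.7·1.4·1.4) = 1.023%.
σ_{5d} = 1.023% × √5 = 2.287%.
z(99.5%) = 2.576.
VaR = 2.576 × 2.287% = 5.891%; on $1,000,000 that is $58,910.

$58,900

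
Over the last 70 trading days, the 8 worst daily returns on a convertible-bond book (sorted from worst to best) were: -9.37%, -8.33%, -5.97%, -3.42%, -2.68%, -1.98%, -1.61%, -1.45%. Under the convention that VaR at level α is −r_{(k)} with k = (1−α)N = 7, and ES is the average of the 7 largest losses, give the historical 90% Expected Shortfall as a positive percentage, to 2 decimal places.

The 7 worst returns sum to -33.36%.
ES = −(-33.36%) / 7 = 4.7657…% ≈ 4.77%.

4.77%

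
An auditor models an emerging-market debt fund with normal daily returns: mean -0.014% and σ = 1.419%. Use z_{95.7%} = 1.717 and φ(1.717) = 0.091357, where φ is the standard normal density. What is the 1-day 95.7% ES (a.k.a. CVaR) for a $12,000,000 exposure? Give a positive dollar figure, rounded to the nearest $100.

$363,500

Tail multiplier: φ(z)/(1−α) = 0.091357 / 0.043 = 2.125.
ES = −(-0.014%) + 1.419% × 2.125 = 3.029%.
On $12,000,000: 0.03029 × $12,000,000 = $363,480.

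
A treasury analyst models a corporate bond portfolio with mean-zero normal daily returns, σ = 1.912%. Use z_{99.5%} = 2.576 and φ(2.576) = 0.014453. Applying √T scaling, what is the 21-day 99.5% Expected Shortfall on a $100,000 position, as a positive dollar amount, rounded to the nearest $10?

$25,330

σ_{21d} = 1.912% × √21 = 8.762%.
ES multiplier = φ(z)/(1−α) = 0.014453/0.005 = 2.891.
ES = 8.762% × 2.891 = 25.331%; on $100,000: $25,331.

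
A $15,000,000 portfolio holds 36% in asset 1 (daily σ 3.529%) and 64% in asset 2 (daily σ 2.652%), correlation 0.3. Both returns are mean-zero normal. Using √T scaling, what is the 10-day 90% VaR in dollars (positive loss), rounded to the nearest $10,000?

$1,460,000

σ_p = √(0.36²·3.529² + 0.64²·2.652² + 2·0.3·0.36·0.64·3.529·2.652) = 2.406%.
σ_{10d} = 2.406% × √10 = 7.608%.
z(90%) = 1.282.
VaR = 1.282 × 7.608% = 9.753%; on $15,000,000 that is $1,462,950.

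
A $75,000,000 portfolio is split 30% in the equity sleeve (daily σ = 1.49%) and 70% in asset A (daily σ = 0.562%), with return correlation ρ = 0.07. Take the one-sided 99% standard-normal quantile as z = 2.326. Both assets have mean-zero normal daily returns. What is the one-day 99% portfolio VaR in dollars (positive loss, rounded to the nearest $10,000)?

σ_p² = 0.3²·1.49² + 0.7²·0.562² + 2·0.07·0.3·0.7·1.49·0.562 = 0.3792 (%²).
σ_p = √0.3792 = 0.616%.
VaR = 2.326 × 0.616% = 1.433%; on $75,000,000 that is $1,074,750.

$1,070,000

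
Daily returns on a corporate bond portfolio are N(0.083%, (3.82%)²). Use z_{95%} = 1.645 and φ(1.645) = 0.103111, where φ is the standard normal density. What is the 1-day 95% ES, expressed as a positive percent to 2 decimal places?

7.79%

Tail multiplier: φ(z)/(1−α) = 0.103111 / 0.05 = 2.062.
ES = −(0.083%) + 3.82% × 2.062 = 7.794%.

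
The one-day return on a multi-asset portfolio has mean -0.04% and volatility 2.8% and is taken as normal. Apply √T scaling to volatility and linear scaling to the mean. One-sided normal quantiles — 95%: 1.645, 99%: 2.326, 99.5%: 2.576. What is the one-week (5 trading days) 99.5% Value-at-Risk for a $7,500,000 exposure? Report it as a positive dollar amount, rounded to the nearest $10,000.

$1,220,000

σ_{5d} = 2.8% × √5 = 6.261%; μ_{5d} = 5 × -0.04% = -0.200%.
VaR = −(-0.200%) + 2.576 × 6.261% = 16.328%.
On $7,500,000: 0.16328 × $7,500,000 = $1,224,600.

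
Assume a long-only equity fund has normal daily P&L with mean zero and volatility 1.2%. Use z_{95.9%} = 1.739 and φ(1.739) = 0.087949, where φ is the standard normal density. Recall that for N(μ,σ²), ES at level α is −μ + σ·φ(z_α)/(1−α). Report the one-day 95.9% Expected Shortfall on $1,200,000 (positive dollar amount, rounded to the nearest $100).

Tail multiplier: φ(z)/(1−α) = 0.087949 / 0.041 = 2.145.
ES = 1.2% × 2.145 = 2.574%.
On $1,200,000: 0.02574 × $1,200,000 = $30,888.

$30,900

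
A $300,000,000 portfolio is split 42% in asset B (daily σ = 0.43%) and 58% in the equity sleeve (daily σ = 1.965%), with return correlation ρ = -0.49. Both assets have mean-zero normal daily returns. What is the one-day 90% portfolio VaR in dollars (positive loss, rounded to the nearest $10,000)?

$4,090,000

σ_p² = 0.42²·0.43² + 0.58²·1.965² + 2·-0.49·0.42·0.58·0.43·1.965 = 1.1298 (%²).
σ_p = √1.1298 = 1.063%.
At 90%, z = 1.282.
VaR = 1.282 × 1.063% = 1.363%; on $300,000,000 that is $4,089,000.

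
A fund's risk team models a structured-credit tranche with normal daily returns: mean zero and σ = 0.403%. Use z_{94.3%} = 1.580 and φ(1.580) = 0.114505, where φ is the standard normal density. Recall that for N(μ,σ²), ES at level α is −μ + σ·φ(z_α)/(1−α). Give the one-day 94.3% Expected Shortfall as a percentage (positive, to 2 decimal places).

0.81%

Tail multiplier: φ(z)/(1−α) = 0.114505 / 0.057 = 2.009.
ES = 0.403% × 2.009 = 0.810%.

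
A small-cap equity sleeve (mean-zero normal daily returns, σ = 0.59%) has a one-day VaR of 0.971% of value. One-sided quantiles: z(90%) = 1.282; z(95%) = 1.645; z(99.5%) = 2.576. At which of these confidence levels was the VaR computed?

Implied z = VaR/σ = 0.971 / 0.59 = 1.646.
This matches z(95%) = 1.645.

95%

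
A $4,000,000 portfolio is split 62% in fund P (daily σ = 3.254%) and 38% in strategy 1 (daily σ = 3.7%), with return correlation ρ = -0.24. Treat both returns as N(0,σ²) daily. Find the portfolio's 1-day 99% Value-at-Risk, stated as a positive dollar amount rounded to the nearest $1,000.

$201,000

σ_p² = 0.62²·3.254² + 0.38²·3.7² + 2·-0.24·0.62·0.38·3.254·3.7 = 4.6855 (%²).
σ_p = √4.6855 = 2.165%.
At 99%, z = 2.326.
VaR = 2.326 × 2.165% = 5.036%; on $4,000,000 that is $201,440.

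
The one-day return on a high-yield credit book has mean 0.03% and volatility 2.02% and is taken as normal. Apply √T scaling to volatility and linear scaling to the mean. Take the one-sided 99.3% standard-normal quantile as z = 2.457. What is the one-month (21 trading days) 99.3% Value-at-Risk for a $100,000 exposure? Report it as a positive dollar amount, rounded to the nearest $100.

σ_{21d} = 2.02% × √21 = 9.257%; μ_{21d} = 21 × 0.03% = 0.630%.
VaR = −(0.630%) + 2.457 × 9.257% = 22.114%.
On $100,000: 0.22114 × $100,000 = $22,114.

$22,100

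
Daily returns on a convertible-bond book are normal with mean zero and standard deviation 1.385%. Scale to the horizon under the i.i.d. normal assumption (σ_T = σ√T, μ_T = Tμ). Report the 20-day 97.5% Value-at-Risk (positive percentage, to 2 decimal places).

12.14%

At 97.5%, z = 1.960.
σ_{20d} = 1.385% × √20 = 6.194%.
VaR = 1.960 × 6.194% = 12.140%.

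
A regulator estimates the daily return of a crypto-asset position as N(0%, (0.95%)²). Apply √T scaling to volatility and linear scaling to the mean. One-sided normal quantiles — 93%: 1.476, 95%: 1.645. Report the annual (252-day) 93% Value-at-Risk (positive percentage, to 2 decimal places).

22.26%

σ_{252d} = 0.95% × √252 = 15.081%.
VaR = 1.476 × 15.081% = 22.260%.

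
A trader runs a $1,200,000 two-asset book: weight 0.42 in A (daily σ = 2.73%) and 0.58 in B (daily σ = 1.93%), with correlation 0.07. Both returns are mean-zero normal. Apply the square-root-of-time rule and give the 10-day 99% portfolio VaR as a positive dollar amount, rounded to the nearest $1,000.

σ_p = √(0.42²·2.73² + 0.58²·1.93² + 2·0.07·0.42·0.58·2.73·1.93) = 1.658%.
σ_{10d} = 1.658% × √10 = 5.243%.
z(99%) = 2.326.
VaR = 2.326 × 5.243% = 12.195%; on $1,200,000 that is $146,340.

$146,000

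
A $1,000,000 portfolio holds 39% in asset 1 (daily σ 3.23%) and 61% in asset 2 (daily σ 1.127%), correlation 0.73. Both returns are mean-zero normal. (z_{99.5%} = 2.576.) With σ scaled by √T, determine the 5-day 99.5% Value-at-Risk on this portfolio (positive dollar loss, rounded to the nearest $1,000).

$105,000

σ_p = √(0.39²·3.23² + 0.61²·1.127² + 2·0.73·0.39·0.61·3.23·1.127) = 1.823%.
σ_{5d} = 1.823% × √5 = 4.076%.
VaR = 2.576 × 4.076% = 10.500%; on $1,000,000 that is $105,000.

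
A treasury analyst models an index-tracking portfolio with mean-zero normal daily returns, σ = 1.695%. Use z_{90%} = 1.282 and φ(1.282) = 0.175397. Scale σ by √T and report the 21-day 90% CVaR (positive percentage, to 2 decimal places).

13.62%

σ_{21d} = 1.695% × √21 = 7.767%.
ES multiplier = φ(z)/(1−α) = 0.175397/0.1 = 1.754.
ES = 7.767% × 1.754 = 13.623%.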